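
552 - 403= 149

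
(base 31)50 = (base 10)155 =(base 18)8B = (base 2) 10011011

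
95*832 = 79040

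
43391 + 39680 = 83071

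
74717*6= 448302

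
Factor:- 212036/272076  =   - 671/861= - 3^ ( - 1 )*7^( - 1)* 11^1*41^( - 1)*61^1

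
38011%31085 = 6926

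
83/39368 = 83/39368=0.00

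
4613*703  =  3242939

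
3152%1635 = 1517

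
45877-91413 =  - 45536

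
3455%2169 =1286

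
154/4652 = 77/2326 = 0.03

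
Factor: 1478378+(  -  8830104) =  - 2^1 *1367^1*2689^1 = - 7351726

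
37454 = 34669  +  2785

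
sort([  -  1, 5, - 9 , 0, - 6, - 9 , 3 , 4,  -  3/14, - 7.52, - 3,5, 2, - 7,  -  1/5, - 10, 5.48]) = [ - 10, - 9,-9, - 7.52, - 7, - 6 , - 3, - 1, - 3/14, - 1/5 , 0,  2,3 , 4 , 5,5, 5.48] 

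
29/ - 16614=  - 29/16614 = -0.00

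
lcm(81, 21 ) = 567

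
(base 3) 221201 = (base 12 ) 49A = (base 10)694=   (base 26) 10I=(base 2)1010110110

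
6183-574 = 5609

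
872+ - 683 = 189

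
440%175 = 90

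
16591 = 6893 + 9698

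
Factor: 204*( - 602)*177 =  - 2^3*3^2*7^1*17^1*43^1*59^1 = - 21737016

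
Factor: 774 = 2^1 * 3^2*43^1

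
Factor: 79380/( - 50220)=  - 7^2*31^(-1 ) = - 49/31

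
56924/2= 28462 = 28462.00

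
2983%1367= 249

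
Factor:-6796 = -2^2*1699^1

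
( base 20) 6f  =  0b10000111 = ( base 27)50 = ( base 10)135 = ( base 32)47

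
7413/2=7413/2 = 3706.50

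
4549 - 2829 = 1720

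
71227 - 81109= - 9882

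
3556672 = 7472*476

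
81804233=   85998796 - 4194563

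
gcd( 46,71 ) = 1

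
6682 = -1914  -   - 8596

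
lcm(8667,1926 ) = 17334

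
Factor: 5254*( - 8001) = -42037254 = - 2^1*3^2*7^1*37^1*71^1*127^1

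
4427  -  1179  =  3248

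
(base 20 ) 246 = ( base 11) 736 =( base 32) RM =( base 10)886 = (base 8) 1566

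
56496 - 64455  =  -7959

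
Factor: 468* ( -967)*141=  - 2^2*3^3*13^1 *47^1*967^1   =  -63810396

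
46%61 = 46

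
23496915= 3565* 6591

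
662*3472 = 2298464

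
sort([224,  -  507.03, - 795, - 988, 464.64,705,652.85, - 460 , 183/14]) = [ - 988, - 795, - 507.03, - 460, 183/14,  224, 464.64,652.85, 705] 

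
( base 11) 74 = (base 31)2J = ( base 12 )69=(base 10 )81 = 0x51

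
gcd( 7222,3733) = 1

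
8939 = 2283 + 6656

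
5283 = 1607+3676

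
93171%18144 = 2451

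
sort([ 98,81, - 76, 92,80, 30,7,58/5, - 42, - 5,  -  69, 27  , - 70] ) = [ - 76, - 70, - 69,  -  42, - 5, 7 , 58/5, 27, 30,80, 81,92,  98] 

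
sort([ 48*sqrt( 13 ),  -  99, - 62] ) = [ - 99, - 62,48*sqrt (13 ) ] 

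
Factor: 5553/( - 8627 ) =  - 3^2*617^1 *8627^( - 1) 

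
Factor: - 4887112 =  - 2^3*257^1*2377^1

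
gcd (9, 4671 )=9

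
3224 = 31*104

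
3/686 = 3/686=0.00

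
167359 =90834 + 76525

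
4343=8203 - 3860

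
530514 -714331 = -183817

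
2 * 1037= 2074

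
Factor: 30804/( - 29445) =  - 68/65=- 2^2*5^(- 1)*13^( - 1)*17^1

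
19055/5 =3811 = 3811.00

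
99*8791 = 870309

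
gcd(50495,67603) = 1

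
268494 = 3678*73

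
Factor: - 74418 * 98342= - 7318414956 = - 2^2 * 3^1 * 79^1*157^1*49171^1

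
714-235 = 479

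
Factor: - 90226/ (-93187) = 2^1*197^1*229^1*93187^( - 1)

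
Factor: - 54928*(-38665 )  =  2123791120= 2^4*5^1*11^1*19^1*37^1*3433^1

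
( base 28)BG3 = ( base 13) 4191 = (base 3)110110010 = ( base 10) 9075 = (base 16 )2373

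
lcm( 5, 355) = 355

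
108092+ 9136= 117228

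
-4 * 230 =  - 920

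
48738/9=16246/3 = 5415.33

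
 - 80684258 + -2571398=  - 83255656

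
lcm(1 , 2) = 2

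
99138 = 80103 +19035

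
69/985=69/985  =  0.07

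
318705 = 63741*5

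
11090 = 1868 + 9222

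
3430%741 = 466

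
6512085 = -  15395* ( - 423 ) 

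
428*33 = 14124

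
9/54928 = 9/54928  =  0.00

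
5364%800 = 564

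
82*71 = 5822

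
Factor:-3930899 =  - 7^1* 409^1*1373^1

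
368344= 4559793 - 4191449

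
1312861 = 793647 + 519214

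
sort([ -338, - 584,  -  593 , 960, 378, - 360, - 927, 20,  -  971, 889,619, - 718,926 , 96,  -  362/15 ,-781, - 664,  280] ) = [ - 971, - 927,-781 ,-718,-664, - 593,-584,  -  360, - 338  , - 362/15,20,96,280,378, 619 , 889,926,  960]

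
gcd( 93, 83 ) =1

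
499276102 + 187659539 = 686935641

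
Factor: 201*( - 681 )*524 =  - 71725644 = -  2^2*3^2*67^1*131^1 * 227^1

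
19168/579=33 + 61/579  =  33.11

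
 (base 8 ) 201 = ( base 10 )129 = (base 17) 7A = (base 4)2001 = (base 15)89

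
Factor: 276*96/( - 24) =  - 1104 = - 2^4 * 3^1*23^1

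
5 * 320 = 1600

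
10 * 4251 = 42510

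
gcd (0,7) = 7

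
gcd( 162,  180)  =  18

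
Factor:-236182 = -2^1 * 269^1*439^1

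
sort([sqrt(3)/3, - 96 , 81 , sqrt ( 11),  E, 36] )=[- 96,sqrt( 3)/3, E, sqrt( 11), 36 , 81] 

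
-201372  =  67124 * (- 3)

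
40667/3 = 13555 + 2/3 = 13555.67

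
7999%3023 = 1953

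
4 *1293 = 5172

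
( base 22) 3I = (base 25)39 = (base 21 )40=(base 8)124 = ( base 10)84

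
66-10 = 56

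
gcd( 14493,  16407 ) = 3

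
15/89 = 15/89 = 0.17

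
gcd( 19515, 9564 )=3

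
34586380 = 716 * 48305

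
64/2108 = 16/527 = 0.03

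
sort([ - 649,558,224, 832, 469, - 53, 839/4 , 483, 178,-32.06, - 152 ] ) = [-649,  -  152, - 53, - 32.06, 178,  839/4,224,469,483 , 558, 832]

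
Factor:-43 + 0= - 43^1  =  - 43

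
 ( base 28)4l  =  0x85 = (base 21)67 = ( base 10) 133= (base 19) 70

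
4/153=4/153=0.03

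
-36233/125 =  - 36233/125= - 289.86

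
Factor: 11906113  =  41^1*290393^1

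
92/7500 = 23/1875 = 0.01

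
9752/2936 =3+118/367 = 3.32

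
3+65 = 68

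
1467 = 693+774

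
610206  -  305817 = 304389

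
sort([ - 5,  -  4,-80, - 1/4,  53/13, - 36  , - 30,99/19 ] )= [ - 80 ,-36, - 30, - 5, - 4, - 1/4, 53/13, 99/19 ] 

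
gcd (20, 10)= 10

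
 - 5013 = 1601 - 6614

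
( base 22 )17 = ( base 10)29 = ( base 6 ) 45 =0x1d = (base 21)18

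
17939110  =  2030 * 8837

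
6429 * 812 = 5220348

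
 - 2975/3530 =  - 1 + 111/706 = - 0.84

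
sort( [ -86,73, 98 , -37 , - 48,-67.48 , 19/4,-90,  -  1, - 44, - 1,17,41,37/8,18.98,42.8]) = [  -  90 ,  -  86, - 67.48, - 48 , - 44, - 37, - 1, - 1, 37/8,19/4,17,18.98,41,42.8, 73, 98]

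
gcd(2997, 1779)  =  3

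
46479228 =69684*667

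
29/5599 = 29/5599 = 0.01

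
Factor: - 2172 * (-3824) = 8305728= 2^6*3^1*181^1*239^1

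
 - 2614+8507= 5893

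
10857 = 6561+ 4296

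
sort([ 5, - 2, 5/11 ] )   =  [ - 2, 5/11, 5] 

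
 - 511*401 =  - 204911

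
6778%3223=332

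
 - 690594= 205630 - 896224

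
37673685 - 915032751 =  - 877359066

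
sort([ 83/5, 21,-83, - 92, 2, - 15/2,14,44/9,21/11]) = [ - 92, - 83, - 15/2,21/11,2, 44/9, 14, 83/5,21 ]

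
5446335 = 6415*849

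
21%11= 10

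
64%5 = 4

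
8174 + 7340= 15514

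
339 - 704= -365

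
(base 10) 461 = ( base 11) 38A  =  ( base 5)3321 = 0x1CD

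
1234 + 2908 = 4142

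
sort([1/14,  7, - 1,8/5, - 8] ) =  [ - 8, - 1 , 1/14,8/5, 7 ] 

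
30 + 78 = 108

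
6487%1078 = 19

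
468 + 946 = 1414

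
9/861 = 3/287 = 0.01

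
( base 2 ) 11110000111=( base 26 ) 2M3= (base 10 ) 1927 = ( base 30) 247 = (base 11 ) 14A2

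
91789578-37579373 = 54210205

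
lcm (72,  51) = 1224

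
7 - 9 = - 2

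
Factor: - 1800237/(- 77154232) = 2^( - 3)*3^1*503^1 * 1193^1 * 2287^( - 1)* 4217^(  -  1)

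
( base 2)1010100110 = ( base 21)1b6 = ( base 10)678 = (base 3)221010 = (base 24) 146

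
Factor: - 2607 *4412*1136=-2^6*3^1*11^1*71^1*79^1 * 1103^1 = - 13066367424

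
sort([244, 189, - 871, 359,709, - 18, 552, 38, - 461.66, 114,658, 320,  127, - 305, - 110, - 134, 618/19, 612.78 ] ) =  [ - 871, - 461.66,-305, - 134, - 110, - 18, 618/19, 38, 114, 127 , 189, 244,320,359,552, 612.78, 658, 709 ] 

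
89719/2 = 89719/2 = 44859.50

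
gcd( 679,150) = 1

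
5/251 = 5/251 = 0.02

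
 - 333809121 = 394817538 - 728626659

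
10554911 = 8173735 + 2381176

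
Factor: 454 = 2^1*227^1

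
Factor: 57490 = 2^1*5^1 *5749^1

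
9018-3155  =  5863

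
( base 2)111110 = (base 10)62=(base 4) 332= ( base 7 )116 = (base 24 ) 2e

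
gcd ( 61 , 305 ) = 61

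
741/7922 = 741/7922  =  0.09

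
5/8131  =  5/8131=0.00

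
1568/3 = 522 + 2/3  =  522.67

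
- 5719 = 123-5842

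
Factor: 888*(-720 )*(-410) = 262137600 = 2^8 * 3^3*5^2*37^1*41^1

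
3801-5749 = -1948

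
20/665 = 4/133 = 0.03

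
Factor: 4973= 4973^1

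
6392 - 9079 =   -  2687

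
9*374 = 3366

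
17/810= 17/810 = 0.02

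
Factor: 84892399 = 19^2* 235159^1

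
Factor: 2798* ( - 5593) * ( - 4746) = 74271169644= 2^2*3^1 * 7^2 *17^1*47^1* 113^1 * 1399^1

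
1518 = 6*253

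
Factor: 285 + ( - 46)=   239 = 239^1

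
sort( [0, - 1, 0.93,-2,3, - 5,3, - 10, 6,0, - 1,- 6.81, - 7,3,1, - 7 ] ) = [ - 10, - 7, - 7, - 6.81,- 5, - 2,-1,-1,0,0, 0.93,1,3,3,3, 6]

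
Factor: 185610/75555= 538/219= 2^1*3^( - 1 )*73^( - 1)*269^1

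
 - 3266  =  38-3304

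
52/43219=52/43219 = 0.00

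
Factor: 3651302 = 2^1*43^1*42457^1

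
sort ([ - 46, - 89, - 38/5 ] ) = [ - 89,-46, - 38/5]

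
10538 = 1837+8701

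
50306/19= 2647 + 13/19 = 2647.68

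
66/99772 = 33/49886  =  0.00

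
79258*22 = 1743676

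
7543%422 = 369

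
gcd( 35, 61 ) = 1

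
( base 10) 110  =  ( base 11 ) a0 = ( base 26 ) 46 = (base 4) 1232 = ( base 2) 1101110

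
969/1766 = 969/1766  =  0.55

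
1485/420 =99/28= 3.54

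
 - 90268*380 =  - 34301840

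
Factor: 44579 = 44579^1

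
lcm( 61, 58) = 3538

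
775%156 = 151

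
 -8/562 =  -4/281  =  - 0.01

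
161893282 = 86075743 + 75817539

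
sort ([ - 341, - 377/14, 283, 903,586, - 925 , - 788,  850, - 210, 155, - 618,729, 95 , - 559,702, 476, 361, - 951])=[  -  951, - 925, - 788, - 618,-559, - 341,- 210, - 377/14 , 95,155,  283, 361, 476, 586, 702,729 , 850,903]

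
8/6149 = 8/6149=0.00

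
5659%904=235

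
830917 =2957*281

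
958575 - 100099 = 858476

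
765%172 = 77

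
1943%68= 39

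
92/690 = 2/15 = 0.13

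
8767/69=127 + 4/69 = 127.06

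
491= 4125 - 3634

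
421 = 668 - 247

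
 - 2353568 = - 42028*56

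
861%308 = 245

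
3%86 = 3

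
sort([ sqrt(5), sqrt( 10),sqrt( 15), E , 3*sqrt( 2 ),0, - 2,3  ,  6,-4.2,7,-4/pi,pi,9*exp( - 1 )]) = [-4.2, - 2, - 4/pi,  0,sqrt( 5), E,3,  pi,sqrt( 10),9*exp ( - 1), sqrt(15 ),3*sqrt( 2 ), 6, 7 ] 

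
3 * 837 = 2511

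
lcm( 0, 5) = 0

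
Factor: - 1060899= - 3^1*7^3*1031^1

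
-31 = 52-83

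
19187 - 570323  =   - 551136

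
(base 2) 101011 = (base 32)1b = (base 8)53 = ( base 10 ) 43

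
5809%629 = 148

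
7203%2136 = 795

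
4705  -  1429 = 3276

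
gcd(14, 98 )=14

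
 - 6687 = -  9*743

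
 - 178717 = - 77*2321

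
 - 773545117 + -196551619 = -970096736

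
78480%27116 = 24248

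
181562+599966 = 781528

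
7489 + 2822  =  10311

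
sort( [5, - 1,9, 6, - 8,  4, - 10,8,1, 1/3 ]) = [ - 10, - 8, - 1,1/3,1,  4,5,6,8, 9 ] 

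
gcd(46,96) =2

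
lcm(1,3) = 3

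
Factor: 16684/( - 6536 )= -97/38 = -2^( - 1 )* 19^ ( - 1 )*97^1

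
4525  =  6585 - 2060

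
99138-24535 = 74603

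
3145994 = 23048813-19902819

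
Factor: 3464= 2^3*433^1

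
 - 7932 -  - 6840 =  - 1092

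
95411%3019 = 1822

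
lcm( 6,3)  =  6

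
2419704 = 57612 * 42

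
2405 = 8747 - 6342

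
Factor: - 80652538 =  - 2^1 * 29^1*53^1 * 26237^1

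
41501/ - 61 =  -41501/61=-680.34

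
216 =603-387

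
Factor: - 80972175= - 3^1*5^2*1079629^1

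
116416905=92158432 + 24258473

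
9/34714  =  9/34714 = 0.00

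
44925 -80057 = - 35132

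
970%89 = 80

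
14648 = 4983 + 9665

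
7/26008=7/26008=0.00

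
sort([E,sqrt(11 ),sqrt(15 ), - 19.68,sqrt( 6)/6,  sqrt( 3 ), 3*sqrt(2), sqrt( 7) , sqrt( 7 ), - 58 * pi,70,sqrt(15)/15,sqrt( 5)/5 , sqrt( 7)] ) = [-58*pi, - 19.68, sqrt( 15)/15,sqrt(6 )/6,sqrt(5 )/5,sqrt(3 ),sqrt ( 7), sqrt(7 ),sqrt(7), E,sqrt(11 ), sqrt( 15),3 * sqrt( 2),70]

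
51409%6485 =6014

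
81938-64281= 17657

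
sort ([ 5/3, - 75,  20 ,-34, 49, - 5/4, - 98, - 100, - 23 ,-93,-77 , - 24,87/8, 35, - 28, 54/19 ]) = [  -  100 ,-98,-93, - 77,-75, -34,-28, - 24, - 23, - 5/4,5/3,54/19,87/8, 20, 35,49 ]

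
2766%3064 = 2766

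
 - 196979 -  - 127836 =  - 69143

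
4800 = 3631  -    -  1169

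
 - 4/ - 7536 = 1/1884 = 0.00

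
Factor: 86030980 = 2^2*5^1*7^1*179^1*3433^1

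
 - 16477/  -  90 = 183+ 7/90=183.08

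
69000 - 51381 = 17619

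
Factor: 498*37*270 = 2^2 * 3^4*5^1* 37^1*83^1 = 4975020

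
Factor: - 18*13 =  - 2^1*3^2 * 13^1 = - 234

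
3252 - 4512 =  - 1260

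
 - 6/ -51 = 2/17   =  0.12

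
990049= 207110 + 782939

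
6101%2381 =1339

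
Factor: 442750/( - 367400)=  - 2^( - 2)*5^1*7^1*23^1*167^( - 1)  =  - 805/668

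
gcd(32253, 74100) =39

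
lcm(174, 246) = 7134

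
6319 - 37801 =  - 31482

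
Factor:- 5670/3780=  - 2^ (-1 )*3^1= - 3/2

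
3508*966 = 3388728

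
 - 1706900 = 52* ( - 32825) 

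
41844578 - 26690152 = 15154426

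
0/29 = 0 = 0.00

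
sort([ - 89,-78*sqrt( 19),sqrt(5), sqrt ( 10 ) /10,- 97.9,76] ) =[ - 78*sqrt( 19 ), - 97.9,  -  89,sqrt( 10) /10, sqrt(5), 76 ]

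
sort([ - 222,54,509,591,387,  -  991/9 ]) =[-222 , - 991/9, 54, 387, 509, 591]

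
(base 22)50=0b1101110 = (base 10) 110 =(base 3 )11002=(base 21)55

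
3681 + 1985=5666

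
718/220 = 3+29/110  =  3.26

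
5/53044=5/53044 = 0.00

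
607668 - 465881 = 141787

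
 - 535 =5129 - 5664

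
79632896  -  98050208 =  - 18417312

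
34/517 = 34/517 = 0.07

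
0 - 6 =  - 6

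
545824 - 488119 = 57705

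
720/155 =144/31 = 4.65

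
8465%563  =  20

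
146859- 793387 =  - 646528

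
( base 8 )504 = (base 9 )400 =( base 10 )324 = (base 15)169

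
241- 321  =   - 80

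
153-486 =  - 333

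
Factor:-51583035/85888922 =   -  2^(  -  1)*3^1*5^1*7^1 * 70181^1*6134923^(  -  1 ) = -7369005/12269846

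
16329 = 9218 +7111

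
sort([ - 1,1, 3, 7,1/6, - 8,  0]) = [ - 8, - 1,0, 1/6, 1,3,7 ]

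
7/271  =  7/271 = 0.03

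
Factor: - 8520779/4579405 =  - 5^( - 1 )*73^1*151^1 * 773^1*915881^ (  -  1 )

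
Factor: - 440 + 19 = -421 = - 421^1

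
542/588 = 271/294=0.92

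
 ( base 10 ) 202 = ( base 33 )64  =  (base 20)A2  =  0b11001010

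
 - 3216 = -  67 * 48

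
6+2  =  8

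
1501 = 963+538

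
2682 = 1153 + 1529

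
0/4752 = 0=0.00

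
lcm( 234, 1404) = 1404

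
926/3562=463/1781 = 0.26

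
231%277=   231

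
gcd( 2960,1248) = 16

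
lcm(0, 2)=0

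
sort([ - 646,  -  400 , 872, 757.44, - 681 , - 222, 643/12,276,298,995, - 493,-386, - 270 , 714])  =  [  -  681,  -  646, - 493, - 400,- 386, - 270, - 222, 643/12, 276,298,714,757.44,872,  995 ]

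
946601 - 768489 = 178112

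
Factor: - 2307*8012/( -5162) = 9241842/2581 = 2^1*3^1*29^( - 1)*89^( - 1 )*769^1*2003^1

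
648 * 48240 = 31259520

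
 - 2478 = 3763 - 6241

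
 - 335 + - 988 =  - 1323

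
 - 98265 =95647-193912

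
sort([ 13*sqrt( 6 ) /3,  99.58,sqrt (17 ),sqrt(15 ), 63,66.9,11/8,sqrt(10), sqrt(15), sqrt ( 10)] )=[ 11/8, sqrt (10),sqrt( 10), sqrt (15) , sqrt(15),sqrt( 17 ), 13*sqrt(6) /3, 63, 66.9, 99.58]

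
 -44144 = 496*( - 89)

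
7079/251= 28 + 51/251 = 28.20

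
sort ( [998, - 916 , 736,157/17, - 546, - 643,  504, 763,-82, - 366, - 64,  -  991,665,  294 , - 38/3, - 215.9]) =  [ - 991, - 916, - 643 , - 546,  -  366, - 215.9, - 82, - 64 ,- 38/3, 157/17,  294,504, 665,736 , 763 , 998 ]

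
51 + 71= 122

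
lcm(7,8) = 56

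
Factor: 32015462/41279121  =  2^1*3^( - 2)*13^( - 1)*71^1 * 225461^1  *  352813^( - 1) 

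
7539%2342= 513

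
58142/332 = 175+21/166 = 175.13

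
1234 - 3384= - 2150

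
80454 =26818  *3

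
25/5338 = 25/5338 = 0.00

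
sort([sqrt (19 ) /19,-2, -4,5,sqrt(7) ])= [- 4, - 2,  sqrt (19)/19, sqrt( 7),5 ]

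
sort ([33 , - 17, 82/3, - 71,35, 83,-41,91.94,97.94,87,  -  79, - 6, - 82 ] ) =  [ - 82, - 79,- 71, - 41, -17, - 6,  82/3, 33, 35,83,87,91.94,97.94 ] 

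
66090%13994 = 10114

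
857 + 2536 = 3393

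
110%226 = 110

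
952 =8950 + -7998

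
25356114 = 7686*3299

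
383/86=383/86 = 4.45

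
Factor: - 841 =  - 29^2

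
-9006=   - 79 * 114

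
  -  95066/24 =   -  47533/12 = - 3961.08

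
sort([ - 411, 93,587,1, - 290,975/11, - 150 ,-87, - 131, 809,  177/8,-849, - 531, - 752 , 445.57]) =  [-849, - 752 , - 531,-411,- 290, - 150,-131, - 87, 1,177/8,975/11,93, 445.57, 587,809]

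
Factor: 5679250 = 2^1 * 5^3*22717^1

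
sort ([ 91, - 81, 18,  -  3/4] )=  [  -  81, - 3/4, 18, 91] 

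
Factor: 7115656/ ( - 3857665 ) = - 2^3*5^( - 1)*7^( - 1 )*17^1*19^( - 1)*5801^(-1)*52321^1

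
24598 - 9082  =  15516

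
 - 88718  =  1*( - 88718) 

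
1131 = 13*87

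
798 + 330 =1128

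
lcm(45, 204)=3060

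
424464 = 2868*148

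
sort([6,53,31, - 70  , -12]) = [ - 70, - 12, 6, 31, 53]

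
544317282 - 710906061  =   - 166588779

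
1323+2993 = 4316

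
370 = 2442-2072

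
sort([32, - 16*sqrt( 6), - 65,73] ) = [ - 65, - 16*sqrt( 6 ),32,  73 ] 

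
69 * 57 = 3933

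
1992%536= 384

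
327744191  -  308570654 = 19173537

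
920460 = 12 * 76705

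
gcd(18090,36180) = 18090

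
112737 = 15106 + 97631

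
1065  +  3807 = 4872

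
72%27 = 18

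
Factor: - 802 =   -  2^1*401^1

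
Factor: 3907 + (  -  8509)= - 4602 = - 2^1*3^1*13^1*59^1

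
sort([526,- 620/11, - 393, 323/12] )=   [ - 393,  -  620/11,323/12, 526 ]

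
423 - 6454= - 6031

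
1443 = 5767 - 4324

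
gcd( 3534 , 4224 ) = 6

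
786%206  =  168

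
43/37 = 43/37 = 1.16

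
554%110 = 4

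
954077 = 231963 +722114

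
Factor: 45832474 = 2^1*22916237^1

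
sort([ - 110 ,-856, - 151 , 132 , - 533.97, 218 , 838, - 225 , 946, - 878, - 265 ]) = [ - 878 , - 856, - 533.97, - 265, - 225, - 151,  -  110,132, 218, 838, 946 ]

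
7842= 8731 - 889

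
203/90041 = 29/12863 = 0.00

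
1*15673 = 15673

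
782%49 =47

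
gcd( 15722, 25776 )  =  2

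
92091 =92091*1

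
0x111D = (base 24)7ed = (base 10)4381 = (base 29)562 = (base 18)D97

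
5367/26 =206+11/26  =  206.42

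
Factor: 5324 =2^2 *11^3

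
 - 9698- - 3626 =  - 6072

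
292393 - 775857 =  - 483464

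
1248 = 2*624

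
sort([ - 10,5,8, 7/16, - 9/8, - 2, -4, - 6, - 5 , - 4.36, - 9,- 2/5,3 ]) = [ - 10, - 9, - 6, - 5, - 4.36  , - 4, - 2, - 9/8,-2/5,7/16, 3 , 5 , 8] 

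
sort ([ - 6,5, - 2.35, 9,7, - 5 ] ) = [  -  6,  -  5,  -  2.35, 5,7, 9] 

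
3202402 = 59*54278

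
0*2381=0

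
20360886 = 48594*419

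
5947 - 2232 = 3715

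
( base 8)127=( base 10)87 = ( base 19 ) 4b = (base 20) 47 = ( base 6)223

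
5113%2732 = 2381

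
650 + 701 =1351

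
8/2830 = 4/1415=0.00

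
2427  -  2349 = 78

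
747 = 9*83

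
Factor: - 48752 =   -  2^4 * 11^1*277^1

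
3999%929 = 283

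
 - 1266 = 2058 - 3324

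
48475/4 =48475/4  =  12118.75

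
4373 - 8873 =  - 4500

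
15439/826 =15439/826 = 18.69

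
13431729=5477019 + 7954710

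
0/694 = 0 = 0.00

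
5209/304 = 5209/304 = 17.13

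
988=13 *76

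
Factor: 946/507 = 2^1*3^( -1)*11^1*13^( - 2 ) * 43^1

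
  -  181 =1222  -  1403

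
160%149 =11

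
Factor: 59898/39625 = 2^1*3^1*5^( - 3 )*67^1*149^1*317^(- 1)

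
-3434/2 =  - 1717 = - 1717.00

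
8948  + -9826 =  - 878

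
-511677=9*(-56853) 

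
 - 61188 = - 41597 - 19591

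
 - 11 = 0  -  11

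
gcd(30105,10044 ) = 27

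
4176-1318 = 2858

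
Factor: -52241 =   -  7^1*17^1*439^1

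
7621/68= 7621/68 = 112.07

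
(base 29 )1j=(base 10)48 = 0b110000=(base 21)26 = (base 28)1k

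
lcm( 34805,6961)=34805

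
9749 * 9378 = 91426122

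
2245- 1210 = 1035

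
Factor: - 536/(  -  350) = 2^2*5^( - 2 )*7^(- 1)*67^1 = 268/175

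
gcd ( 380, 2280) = 380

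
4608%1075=308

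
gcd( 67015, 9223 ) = 1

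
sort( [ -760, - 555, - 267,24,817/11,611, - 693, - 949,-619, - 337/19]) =[-949, - 760, -693,-619, - 555, -267, - 337/19,24, 817/11, 611]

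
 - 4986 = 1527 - 6513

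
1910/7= 1910/7 = 272.86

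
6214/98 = 3107/49 = 63.41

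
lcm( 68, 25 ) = 1700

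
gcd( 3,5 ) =1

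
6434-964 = 5470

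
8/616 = 1/77  =  0.01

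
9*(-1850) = -16650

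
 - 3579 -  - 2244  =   - 1335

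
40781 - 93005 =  - 52224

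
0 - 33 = - 33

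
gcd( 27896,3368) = 8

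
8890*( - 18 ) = -160020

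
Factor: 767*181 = 13^1*59^1*181^1 = 138827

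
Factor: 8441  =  23^1 *367^1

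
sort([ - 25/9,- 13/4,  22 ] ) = [-13/4, - 25/9, 22] 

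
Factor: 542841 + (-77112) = 465729=   3^1*11^2 * 1283^1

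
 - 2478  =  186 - 2664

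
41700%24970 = 16730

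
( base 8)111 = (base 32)29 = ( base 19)3g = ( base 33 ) 27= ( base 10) 73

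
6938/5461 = 1+1477/5461= 1.27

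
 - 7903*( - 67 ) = 529501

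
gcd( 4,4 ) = 4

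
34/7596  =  17/3798 = 0.00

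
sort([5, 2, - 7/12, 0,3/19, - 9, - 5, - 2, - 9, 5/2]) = [ - 9, - 9,  -  5, - 2, -7/12,0, 3/19,2, 5/2, 5 ] 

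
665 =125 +540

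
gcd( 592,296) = 296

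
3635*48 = 174480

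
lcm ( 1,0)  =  0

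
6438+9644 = 16082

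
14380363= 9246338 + 5134025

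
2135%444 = 359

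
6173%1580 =1433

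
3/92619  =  1/30873=0.00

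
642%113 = 77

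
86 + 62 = 148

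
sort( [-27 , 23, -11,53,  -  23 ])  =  [ - 27, - 23,-11,23,53 ] 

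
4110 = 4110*1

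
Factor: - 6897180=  - 2^2* 3^1*5^1*139^1*827^1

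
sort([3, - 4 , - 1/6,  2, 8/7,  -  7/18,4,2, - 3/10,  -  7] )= [ - 7,  -  4, - 7/18, - 3/10, - 1/6,  8/7,2, 2,  3, 4 ] 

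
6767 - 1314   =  5453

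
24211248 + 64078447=88289695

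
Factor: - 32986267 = -691^1 * 47737^1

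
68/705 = 68/705 = 0.10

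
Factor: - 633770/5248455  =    -  126754/1049691 = - 2^1*3^( - 1)*31^( - 1)  *11287^ ( - 1 )*63377^1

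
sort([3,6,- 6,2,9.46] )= [ - 6, 2,  3,  6,  9.46 ]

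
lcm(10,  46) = 230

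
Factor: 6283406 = 2^1*271^1*11593^1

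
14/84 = 1/6 = 0.17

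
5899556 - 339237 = 5560319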